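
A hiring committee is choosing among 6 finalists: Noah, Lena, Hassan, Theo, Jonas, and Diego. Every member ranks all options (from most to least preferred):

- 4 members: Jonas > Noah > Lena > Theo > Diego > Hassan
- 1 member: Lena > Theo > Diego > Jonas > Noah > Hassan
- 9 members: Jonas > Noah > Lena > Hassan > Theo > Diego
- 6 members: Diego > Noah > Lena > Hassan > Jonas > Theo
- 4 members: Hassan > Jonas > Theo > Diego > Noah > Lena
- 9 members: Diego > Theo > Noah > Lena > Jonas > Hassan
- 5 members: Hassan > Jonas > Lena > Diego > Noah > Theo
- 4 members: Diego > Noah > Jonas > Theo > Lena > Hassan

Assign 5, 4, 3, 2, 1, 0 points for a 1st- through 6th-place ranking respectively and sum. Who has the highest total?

Jonas

Noah: 4·4 + 1·1 + 9·4 + 6·4 + 4·1 + 9·3 + 5·1 + 4·4 = 129
Lena: 4·3 + 1·5 + 9·3 + 6·3 + 4·0 + 9·2 + 5·3 + 4·1 = 99
Hassan: 4·0 + 1·0 + 9·2 + 6·2 + 4·5 + 9·0 + 5·5 + 4·0 = 75
Theo: 4·2 + 1·4 + 9·1 + 6·0 + 4·3 + 9·4 + 5·0 + 4·2 = 77
Jonas: 4·5 + 1·2 + 9·5 + 6·1 + 4·4 + 9·1 + 5·4 + 4·3 = 130
Diego: 4·1 + 1·3 + 9·0 + 6·5 + 4·2 + 9·5 + 5·2 + 4·5 = 120
Jonas has the highest Borda score (130).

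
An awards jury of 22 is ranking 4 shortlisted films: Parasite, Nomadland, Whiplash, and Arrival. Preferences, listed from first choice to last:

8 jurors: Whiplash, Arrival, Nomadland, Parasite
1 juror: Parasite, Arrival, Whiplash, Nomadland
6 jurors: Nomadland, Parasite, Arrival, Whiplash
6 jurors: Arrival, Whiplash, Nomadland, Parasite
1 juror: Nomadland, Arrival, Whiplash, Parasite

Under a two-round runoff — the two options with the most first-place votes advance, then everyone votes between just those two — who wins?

Round 1 first-place votes: Parasite 1, Nomadland 7, Whiplash 8, Arrival 6.
Whiplash and Nomadland advance.
Runoff: Whiplash is preferred to Nomadland by 15 voters; Nomadland by 7.
Whiplash wins the runoff.

Whiplash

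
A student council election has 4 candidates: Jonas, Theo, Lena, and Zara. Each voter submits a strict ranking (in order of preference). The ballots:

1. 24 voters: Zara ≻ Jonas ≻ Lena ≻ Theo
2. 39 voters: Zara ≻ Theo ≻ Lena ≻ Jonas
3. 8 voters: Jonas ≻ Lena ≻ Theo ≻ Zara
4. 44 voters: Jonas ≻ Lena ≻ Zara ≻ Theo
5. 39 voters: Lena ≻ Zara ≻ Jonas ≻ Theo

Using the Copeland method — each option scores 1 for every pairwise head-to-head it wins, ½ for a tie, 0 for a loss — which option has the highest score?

Lena

Jonas: beats Theo; loses to Lena and Zara → score 1.
Theo: loses to Jonas, Lena, and Zara → score 0.
Lena: beats Jonas, Theo, and Zara → score 3.
Zara: beats Jonas and Theo; loses to Lena → score 2.
Lena has the best pairwise record.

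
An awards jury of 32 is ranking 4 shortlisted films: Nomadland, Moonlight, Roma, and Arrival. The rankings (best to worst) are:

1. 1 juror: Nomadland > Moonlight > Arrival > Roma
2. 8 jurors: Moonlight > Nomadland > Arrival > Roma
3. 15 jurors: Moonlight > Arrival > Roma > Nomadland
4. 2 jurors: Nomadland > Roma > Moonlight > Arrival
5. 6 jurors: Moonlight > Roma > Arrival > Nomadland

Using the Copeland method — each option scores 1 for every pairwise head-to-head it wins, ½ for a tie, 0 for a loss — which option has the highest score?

Moonlight

Nomadland: loses to Moonlight, Roma, and Arrival → score 0.
Moonlight: beats Nomadland, Roma, and Arrival → score 3.
Roma: beats Nomadland; loses to Moonlight and Arrival → score 1.
Arrival: beats Nomadland and Roma; loses to Moonlight → score 2.
Moonlight has the best pairwise record.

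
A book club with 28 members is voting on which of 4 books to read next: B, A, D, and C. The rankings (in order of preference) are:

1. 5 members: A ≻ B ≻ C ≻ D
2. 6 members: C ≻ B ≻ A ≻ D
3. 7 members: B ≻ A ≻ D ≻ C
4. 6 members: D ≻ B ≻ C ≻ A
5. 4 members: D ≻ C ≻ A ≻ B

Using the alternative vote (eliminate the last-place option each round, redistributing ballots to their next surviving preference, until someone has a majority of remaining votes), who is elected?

Round 1: B 7, A 5, D 10, C 6. Eliminate A.
Round 2: B 12, D 10, C 6. Eliminate C.
Round 3: B 18, D 10. B has a majority.

B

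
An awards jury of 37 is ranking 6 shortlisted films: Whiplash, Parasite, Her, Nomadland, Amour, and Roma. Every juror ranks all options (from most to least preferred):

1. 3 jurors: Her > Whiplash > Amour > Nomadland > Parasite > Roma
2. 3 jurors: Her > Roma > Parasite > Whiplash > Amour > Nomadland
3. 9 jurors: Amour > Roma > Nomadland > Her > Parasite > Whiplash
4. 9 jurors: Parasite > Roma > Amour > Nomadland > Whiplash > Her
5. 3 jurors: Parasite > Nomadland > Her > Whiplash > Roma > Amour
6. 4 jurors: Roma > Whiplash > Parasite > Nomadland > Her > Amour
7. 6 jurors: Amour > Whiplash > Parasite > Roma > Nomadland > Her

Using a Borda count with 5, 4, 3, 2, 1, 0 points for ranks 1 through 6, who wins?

Roma

Whiplash: 3·4 + 3·2 + 9·0 + 9·1 + 3·2 + 4·4 + 6·4 = 73
Parasite: 3·1 + 3·3 + 9·1 + 9·5 + 3·5 + 4·3 + 6·3 = 111
Her: 3·5 + 3·5 + 9·2 + 9·0 + 3·3 + 4·1 + 6·0 = 61
Nomadland: 3·2 + 3·0 + 9·3 + 9·2 + 3·4 + 4·2 + 6·1 = 77
Amour: 3·3 + 3·1 + 9·5 + 9·3 + 3·0 + 4·0 + 6·5 = 114
Roma: 3·0 + 3·4 + 9·4 + 9·4 + 3·1 + 4·5 + 6·2 = 119
Roma has the highest Borda score (119).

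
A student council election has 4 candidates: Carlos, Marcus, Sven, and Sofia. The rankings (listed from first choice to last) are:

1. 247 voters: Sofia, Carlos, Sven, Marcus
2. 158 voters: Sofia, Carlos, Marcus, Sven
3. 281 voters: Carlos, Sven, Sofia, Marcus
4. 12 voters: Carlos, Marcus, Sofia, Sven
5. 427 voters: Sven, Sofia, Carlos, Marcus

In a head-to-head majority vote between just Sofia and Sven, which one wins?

Sven

Voters preferring Sofia to Sven: 417; preferring Sven to Sofia: 708.
Sven wins the head-to-head.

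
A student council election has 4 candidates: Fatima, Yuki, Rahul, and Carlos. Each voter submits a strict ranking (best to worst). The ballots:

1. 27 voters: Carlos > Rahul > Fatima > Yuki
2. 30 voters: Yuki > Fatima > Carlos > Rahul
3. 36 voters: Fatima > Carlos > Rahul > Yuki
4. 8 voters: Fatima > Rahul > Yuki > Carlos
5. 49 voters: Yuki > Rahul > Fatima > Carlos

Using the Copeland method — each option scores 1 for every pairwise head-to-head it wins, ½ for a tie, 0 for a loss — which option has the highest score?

Yuki

Fatima: beats Carlos; loses to Yuki and Rahul → score 1.
Yuki: beats Fatima, Rahul, and Carlos → score 3.
Rahul: beats Fatima; loses to Yuki and Carlos → score 1.
Carlos: beats Rahul; loses to Fatima and Yuki → score 1.
Yuki has the best pairwise record.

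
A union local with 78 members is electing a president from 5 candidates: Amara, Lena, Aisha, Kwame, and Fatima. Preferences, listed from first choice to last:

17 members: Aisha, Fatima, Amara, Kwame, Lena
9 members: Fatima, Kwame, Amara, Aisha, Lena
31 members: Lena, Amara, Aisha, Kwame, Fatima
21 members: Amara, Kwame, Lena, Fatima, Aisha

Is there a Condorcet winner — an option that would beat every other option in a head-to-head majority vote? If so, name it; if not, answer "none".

Amara vs Lena: 47–31 for Amara.
Amara vs Aisha: 61–17 for Amara.
Amara vs Kwame: 69–9 for Amara.
Amara vs Fatima: 52–26 for Amara.
Amara beats every other option head-to-head.

Amara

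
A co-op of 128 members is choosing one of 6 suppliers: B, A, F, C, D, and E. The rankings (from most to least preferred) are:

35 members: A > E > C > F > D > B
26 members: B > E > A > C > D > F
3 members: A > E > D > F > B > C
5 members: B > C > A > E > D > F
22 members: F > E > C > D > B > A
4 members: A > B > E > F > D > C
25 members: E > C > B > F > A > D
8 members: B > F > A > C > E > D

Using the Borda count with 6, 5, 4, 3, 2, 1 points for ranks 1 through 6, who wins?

E

B: 35·1 + 26·6 + 3·2 + 5·6 + 22·2 + 4·5 + 25·4 + 8·6 = 439
A: 35·6 + 26·4 + 3·6 + 5·4 + 22·1 + 4·6 + 25·2 + 8·4 = 480
F: 35·3 + 26·1 + 3·3 + 5·1 + 22·6 + 4·3 + 25·3 + 8·5 = 404
C: 35·4 + 26·3 + 3·1 + 5·5 + 22·4 + 4·1 + 25·5 + 8·3 = 487
D: 35·2 + 26·2 + 3·4 + 5·2 + 22·3 + 4·2 + 25·1 + 8·1 = 251
E: 35·5 + 26·5 + 3·5 + 5·3 + 22·5 + 4·4 + 25·6 + 8·2 = 627
E has the highest Borda score (627).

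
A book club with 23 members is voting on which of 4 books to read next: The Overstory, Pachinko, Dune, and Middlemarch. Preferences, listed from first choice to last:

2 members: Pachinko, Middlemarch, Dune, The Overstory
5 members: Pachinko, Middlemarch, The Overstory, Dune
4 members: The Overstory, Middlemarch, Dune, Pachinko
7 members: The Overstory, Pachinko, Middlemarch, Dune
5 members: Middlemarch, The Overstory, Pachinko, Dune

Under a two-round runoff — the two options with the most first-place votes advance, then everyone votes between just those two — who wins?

Round 1 first-place votes: The Overstory 11, Pachinko 7, Dune 0, Middlemarch 5.
The Overstory and Pachinko advance.
Runoff: The Overstory is preferred to Pachinko by 16 voters; Pachinko by 7.
The Overstory wins the runoff.

The Overstory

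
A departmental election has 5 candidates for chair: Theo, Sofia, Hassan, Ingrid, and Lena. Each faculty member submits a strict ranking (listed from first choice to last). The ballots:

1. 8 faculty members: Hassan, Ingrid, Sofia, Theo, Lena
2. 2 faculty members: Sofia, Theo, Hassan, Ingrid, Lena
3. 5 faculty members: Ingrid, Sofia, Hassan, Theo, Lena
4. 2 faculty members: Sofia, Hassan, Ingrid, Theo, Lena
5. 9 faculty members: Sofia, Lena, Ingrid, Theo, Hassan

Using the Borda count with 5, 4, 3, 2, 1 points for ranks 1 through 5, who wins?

Theo: 8·2 + 2·4 + 5·2 + 2·2 + 9·2 = 56
Sofia: 8·3 + 2·5 + 5·4 + 2·5 + 9·5 = 109
Hassan: 8·5 + 2·3 + 5·3 + 2·4 + 9·1 = 78
Ingrid: 8·4 + 2·2 + 5·5 + 2·3 + 9·3 = 94
Lena: 8·1 + 2·1 + 5·1 + 2·1 + 9·4 = 53
Sofia has the highest Borda score (109).

Sofia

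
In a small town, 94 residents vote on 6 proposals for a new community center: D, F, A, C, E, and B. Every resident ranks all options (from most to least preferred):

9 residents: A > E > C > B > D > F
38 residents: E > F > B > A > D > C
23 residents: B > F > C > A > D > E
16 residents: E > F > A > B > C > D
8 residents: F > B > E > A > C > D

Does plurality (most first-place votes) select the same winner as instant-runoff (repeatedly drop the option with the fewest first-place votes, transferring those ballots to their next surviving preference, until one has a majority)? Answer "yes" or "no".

Plurality — first-place votes: D 0, F 8, A 9, C 0, E 54, B 23. Winner: E.
Instant-runoff — R1 D 0, F 8, A 9, C 0, E 54, B 23 (E winner). Winner: E.
The two methods agree.

yes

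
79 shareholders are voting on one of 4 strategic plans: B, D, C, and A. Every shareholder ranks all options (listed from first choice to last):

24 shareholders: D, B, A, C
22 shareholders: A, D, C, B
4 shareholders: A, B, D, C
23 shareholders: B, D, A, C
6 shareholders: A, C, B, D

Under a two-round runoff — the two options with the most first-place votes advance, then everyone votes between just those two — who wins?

D

Round 1 first-place votes: B 23, D 24, C 0, A 32.
A and D advance.
Runoff: A is preferred to D by 32 voters; D by 47.
D wins the runoff.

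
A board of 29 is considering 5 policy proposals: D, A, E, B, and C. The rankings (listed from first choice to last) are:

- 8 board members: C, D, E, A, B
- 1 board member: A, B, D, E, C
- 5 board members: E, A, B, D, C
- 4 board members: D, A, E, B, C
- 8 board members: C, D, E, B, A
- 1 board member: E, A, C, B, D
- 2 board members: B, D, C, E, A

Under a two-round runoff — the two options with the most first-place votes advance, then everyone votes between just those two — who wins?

Round 1 first-place votes: D 4, A 1, E 6, B 2, C 16.
C and E advance.
Runoff: C is preferred to E by 18 voters; E by 11.
C wins the runoff.

C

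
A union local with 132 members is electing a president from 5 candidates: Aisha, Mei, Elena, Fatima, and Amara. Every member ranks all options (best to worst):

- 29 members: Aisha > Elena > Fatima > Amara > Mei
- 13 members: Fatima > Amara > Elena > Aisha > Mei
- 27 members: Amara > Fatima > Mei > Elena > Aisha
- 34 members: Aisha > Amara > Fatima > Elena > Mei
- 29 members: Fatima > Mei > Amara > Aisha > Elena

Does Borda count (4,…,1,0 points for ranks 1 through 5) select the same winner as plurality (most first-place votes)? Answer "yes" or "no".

Borda — scores: Aisha 294, Mei 141, Elena 174, Fatima 375, Amara 336. Winner: Fatima.
Plurality — first-place votes: Aisha 63, Mei 0, Elena 0, Fatima 42, Amara 27. Winner: Aisha.
The two methods disagree.

no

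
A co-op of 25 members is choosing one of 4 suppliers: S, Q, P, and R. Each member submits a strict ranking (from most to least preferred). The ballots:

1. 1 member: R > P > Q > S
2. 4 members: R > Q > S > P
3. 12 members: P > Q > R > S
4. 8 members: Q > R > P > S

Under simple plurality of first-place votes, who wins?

P

First-place votes: S 0, Q 8, P 12, R 5.
P has the most first-place votes.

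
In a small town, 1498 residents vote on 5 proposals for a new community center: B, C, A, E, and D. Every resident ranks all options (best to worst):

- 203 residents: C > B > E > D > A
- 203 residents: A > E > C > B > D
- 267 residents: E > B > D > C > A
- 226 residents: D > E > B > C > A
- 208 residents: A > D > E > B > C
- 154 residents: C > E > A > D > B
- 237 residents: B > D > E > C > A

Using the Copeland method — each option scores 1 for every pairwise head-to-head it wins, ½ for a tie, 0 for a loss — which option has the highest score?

B: beats C, A, and D; loses to E → score 3.
C: beats A; loses to B, E, and D → score 1.
A: loses to B, C, E, and D → score 0.
E: beats B, C, A, and D → score 4.
D: beats C and A; loses to B and E → score 2.
E has the best pairwise record.

E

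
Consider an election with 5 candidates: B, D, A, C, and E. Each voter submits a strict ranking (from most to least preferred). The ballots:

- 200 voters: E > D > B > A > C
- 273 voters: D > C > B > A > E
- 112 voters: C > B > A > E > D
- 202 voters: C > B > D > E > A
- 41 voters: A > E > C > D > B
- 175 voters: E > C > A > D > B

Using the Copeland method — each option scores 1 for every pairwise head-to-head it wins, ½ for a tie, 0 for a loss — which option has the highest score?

C

B: beats A and E; loses to D and C → score 2.
D: beats B and A; loses to C and E → score 2.
A: loses to B, D, C, and E → score 0.
C: beats B, D, A, and E → score 4.
E: beats D and A; loses to B and C → score 2.
C has the best pairwise record.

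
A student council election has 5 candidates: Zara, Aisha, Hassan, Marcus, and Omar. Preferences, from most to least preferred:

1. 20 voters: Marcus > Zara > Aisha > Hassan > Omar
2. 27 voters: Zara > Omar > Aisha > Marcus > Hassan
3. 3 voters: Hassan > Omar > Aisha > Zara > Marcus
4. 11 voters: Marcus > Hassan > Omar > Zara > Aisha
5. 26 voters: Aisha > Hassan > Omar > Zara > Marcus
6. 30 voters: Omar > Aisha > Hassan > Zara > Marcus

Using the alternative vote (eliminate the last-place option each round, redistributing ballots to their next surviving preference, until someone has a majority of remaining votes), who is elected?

Round 1: Zara 27, Aisha 26, Hassan 3, Marcus 31, Omar 30. Eliminate Hassan.
Round 2: Zara 27, Aisha 26, Marcus 31, Omar 33. Eliminate Aisha.
Round 3: Zara 27, Marcus 31, Omar 59. Omar has a majority.

Omar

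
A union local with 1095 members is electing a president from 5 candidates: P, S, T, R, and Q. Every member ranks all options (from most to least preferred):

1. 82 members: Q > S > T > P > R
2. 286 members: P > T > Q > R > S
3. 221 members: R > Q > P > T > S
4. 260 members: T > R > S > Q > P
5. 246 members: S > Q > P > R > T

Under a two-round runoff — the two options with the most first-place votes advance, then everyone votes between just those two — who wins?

P

Round 1 first-place votes: P 286, S 246, T 260, R 221, Q 82.
P and T advance.
Runoff: P is preferred to T by 753 voters; T by 342.
P wins the runoff.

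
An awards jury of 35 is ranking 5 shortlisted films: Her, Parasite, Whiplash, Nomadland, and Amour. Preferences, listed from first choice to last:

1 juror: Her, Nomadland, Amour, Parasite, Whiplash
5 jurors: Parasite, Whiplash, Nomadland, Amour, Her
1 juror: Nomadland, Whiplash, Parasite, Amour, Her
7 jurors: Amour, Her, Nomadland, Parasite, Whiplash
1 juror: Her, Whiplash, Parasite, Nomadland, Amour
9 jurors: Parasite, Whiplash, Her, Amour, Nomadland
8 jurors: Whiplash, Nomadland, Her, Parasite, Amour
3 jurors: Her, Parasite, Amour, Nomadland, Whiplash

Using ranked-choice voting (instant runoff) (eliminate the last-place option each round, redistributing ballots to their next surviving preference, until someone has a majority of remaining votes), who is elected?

Round 1: Her 5, Parasite 14, Whiplash 8, Nomadland 1, Amour 7. Eliminate Nomadland.
Round 2: Her 5, Parasite 14, Whiplash 9, Amour 7. Eliminate Her.
Round 3: Parasite 17, Whiplash 10, Amour 8. Eliminate Amour.
Round 4: Parasite 25, Whiplash 10. Parasite has a majority.

Parasite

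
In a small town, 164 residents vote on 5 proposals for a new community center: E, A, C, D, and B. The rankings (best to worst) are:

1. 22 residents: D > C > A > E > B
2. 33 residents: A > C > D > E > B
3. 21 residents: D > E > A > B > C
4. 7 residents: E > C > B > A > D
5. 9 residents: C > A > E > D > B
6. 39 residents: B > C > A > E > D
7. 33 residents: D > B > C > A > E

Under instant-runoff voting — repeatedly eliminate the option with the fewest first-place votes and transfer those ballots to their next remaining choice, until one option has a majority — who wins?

D

Round 1: E 7, A 33, C 9, D 76, B 39. Eliminate E.
Round 2: A 33, C 16, D 76, B 39. Eliminate C.
Round 3: A 42, D 76, B 46. Eliminate A.
Round 4: D 118, B 46. D has a majority.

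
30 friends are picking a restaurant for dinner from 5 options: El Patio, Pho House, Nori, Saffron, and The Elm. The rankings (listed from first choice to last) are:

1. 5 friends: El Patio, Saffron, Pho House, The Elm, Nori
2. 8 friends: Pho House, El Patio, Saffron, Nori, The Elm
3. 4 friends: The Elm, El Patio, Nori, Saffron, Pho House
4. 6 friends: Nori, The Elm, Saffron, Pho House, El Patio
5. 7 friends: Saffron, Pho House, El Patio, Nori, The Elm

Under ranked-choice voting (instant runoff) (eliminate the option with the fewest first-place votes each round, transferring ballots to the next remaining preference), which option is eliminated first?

The Elm

Round 1: El Patio 5, Pho House 8, Nori 6, Saffron 7, The Elm 4. Eliminate The Elm.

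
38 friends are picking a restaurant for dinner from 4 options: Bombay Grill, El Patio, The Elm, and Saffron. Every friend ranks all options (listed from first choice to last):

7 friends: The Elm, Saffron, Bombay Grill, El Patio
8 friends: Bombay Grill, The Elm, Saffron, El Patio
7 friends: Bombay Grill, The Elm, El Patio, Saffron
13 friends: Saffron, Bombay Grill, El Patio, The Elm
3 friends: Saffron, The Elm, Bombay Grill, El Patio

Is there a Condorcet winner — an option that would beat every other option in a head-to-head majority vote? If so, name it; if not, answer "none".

Checking pairwise contests:
Saffron beats Bombay Grill 23–15.
Bombay Grill beats El Patio 38–0.
Bombay Grill beats The Elm 28–10.
The Elm beats Saffron 22–16.
Every option loses at least one head-to-head, so there is no Condorcet winner.

none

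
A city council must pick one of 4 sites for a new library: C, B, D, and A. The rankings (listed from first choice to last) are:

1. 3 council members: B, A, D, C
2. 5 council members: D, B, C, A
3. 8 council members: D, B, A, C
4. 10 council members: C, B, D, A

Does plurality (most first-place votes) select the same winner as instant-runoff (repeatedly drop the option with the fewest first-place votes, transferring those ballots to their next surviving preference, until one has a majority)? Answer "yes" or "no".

yes

Plurality — first-place votes: C 10, B 3, D 13, A 0. Winner: D.
Instant-runoff — R1 C 10, B 3, D 13, A 0 (A out); R2 C 10, B 3, D 13 (B out); R3 C 10, D 16 (D winner). Winner: D.
The two methods agree.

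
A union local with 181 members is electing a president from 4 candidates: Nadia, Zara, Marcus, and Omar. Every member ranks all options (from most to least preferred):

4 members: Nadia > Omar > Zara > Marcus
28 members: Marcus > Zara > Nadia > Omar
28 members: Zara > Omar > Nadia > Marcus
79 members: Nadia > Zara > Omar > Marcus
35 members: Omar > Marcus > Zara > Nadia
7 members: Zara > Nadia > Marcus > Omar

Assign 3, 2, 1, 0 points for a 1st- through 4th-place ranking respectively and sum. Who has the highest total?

Zara

Nadia: 4·3 + 28·1 + 28·1 + 79·3 + 35·0 + 7·2 = 319
Zara: 4·1 + 28·2 + 28·3 + 79·2 + 35·1 + 7·3 = 358
Marcus: 4·0 + 28·3 + 28·0 + 79·0 + 35·2 + 7·1 = 161
Omar: 4·2 + 28·0 + 28·2 + 79·1 + 35·3 + 7·0 = 248
Zara has the highest Borda score (358).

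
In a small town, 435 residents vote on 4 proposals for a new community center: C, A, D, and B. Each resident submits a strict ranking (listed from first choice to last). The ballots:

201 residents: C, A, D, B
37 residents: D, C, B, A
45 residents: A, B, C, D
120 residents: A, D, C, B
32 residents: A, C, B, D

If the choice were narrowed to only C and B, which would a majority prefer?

C

Voters preferring C to B: 390; preferring B to C: 45.
C wins the head-to-head.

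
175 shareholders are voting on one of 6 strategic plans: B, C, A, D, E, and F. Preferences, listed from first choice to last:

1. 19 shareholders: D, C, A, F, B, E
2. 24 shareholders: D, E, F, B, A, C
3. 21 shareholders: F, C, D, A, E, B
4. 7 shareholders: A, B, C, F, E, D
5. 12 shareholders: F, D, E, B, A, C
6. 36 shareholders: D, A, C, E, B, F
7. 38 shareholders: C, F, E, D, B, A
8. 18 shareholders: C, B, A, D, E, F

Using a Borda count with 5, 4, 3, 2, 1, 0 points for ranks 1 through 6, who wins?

D

B: 19·1 + 24·2 + 21·0 + 7·4 + 12·2 + 36·1 + 38·1 + 18·4 = 265
C: 19·4 + 24·0 + 21·4 + 7·3 + 12·0 + 36·3 + 38·5 + 18·5 = 569
A: 19·3 + 24·1 + 21·2 + 7·5 + 12·1 + 36·4 + 38·0 + 18·3 = 368
D: 19·5 + 24·5 + 21·3 + 7·0 + 12·4 + 36·5 + 38·2 + 18·2 = 618
E: 19·0 + 24·4 + 21·1 + 7·1 + 12·3 + 36·2 + 38·3 + 18·1 = 364
F: 19·2 + 24·3 + 21·5 + 7·2 + 12·5 + 36·0 + 38·4 + 18·0 = 441
D has the highest Borda score (618).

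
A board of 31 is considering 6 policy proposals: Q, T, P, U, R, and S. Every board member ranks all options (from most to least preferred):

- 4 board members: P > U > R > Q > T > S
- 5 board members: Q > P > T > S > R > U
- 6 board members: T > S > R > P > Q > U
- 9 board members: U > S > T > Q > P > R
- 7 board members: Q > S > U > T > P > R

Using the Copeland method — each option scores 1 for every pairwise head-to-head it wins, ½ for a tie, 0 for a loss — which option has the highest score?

Q: beats T, P, U, R, and S → score 5.
T: beats P and R; loses to Q, U, and S → score 2.
P: beats R; loses to Q, T, U, and S → score 1.
U: beats T, P, and R; loses to Q and S → score 3.
R: loses to Q, T, P, U, and S → score 0.
S: beats T, P, U, and R; loses to Q → score 4.
Q has the best pairwise record.

Q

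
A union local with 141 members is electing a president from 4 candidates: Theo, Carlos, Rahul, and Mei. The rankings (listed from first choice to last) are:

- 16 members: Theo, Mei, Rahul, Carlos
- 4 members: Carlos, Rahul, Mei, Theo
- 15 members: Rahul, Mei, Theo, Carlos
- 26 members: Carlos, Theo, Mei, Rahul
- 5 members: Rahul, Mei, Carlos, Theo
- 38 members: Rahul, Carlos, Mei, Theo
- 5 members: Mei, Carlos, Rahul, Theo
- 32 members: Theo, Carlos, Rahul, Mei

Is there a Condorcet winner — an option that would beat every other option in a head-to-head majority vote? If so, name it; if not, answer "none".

Checking pairwise contests:
Carlos beats Theo 78–63.
Rahul beats Carlos 74–67.
Theo beats Rahul 74–67.
Theo beats Mei 74–67.
Every option loses at least one head-to-head, so there is no Condorcet winner.

none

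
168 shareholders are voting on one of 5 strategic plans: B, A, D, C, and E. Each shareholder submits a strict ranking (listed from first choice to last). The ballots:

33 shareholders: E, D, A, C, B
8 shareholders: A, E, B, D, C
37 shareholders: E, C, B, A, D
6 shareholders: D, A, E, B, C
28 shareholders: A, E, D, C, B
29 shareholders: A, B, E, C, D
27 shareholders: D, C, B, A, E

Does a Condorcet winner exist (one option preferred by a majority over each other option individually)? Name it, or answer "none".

A

A vs B: 104–64 for A.
A vs D: 102–66 for A.
A vs C: 104–64 for A.
A vs E: 98–70 for A.
A beats every other option head-to-head.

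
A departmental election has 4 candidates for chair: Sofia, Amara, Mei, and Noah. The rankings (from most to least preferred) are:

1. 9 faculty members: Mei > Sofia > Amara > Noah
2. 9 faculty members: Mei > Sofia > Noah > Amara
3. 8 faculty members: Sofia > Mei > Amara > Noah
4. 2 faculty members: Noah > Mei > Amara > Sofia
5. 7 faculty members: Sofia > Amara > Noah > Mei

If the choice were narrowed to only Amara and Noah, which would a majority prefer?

Amara

Voters preferring Amara to Noah: 24; preferring Noah to Amara: 11.
Amara wins the head-to-head.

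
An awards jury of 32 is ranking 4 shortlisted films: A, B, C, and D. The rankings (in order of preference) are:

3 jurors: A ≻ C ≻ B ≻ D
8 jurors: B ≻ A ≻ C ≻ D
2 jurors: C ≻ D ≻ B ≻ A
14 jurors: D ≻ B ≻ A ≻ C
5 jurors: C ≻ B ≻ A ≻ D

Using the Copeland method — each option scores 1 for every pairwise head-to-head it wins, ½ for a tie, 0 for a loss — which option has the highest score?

A: beats C; ties D; loses to B → score 1.5.
B: beats A and C; ties D → score 2.5.
C: beats D; loses to A and B → score 1.
D: ties A and B; loses to C → score 1.
B has the best pairwise record.

B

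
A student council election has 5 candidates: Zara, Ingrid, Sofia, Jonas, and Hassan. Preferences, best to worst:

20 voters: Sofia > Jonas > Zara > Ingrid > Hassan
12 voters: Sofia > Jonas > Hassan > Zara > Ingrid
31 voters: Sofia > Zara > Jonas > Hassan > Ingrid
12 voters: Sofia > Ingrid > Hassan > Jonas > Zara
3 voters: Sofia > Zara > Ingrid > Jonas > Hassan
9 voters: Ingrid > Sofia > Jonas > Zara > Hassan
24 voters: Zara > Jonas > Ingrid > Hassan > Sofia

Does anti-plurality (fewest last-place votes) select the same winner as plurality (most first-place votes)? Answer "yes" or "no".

no

Anti-plurality — last-place votes: Zara 12, Ingrid 43, Sofia 24, Jonas 0, Hassan 32. Winner: Jonas.
Plurality — first-place votes: Zara 24, Ingrid 9, Sofia 78, Jonas 0, Hassan 0. Winner: Sofia.
The two methods disagree.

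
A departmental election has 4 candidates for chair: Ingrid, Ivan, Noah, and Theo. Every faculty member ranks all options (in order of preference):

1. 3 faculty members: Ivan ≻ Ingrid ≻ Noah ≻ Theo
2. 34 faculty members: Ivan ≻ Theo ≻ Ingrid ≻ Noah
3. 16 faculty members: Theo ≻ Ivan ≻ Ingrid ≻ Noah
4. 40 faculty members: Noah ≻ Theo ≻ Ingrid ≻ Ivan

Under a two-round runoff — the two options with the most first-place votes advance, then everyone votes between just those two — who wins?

Round 1 first-place votes: Ingrid 0, Ivan 37, Noah 40, Theo 16.
Noah and Ivan advance.
Runoff: Noah is preferred to Ivan by 40 voters; Ivan by 53.
Ivan wins the runoff.

Ivan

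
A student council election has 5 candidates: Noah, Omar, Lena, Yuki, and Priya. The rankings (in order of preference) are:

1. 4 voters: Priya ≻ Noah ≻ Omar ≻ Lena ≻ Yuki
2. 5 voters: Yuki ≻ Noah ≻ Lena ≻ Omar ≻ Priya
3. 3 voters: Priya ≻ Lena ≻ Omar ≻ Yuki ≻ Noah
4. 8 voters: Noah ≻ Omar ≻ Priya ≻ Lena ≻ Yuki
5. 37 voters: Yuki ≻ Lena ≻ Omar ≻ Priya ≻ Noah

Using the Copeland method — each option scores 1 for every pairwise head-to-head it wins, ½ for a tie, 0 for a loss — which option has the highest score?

Noah: loses to Omar, Lena, Yuki, and Priya → score 0.
Omar: beats Noah and Priya; loses to Lena and Yuki → score 2.
Lena: beats Noah, Omar, and Priya; loses to Yuki → score 3.
Yuki: beats Noah, Omar, Lena, and Priya → score 4.
Priya: beats Noah; loses to Omar, Lena, and Yuki → score 1.
Yuki has the best pairwise record.

Yuki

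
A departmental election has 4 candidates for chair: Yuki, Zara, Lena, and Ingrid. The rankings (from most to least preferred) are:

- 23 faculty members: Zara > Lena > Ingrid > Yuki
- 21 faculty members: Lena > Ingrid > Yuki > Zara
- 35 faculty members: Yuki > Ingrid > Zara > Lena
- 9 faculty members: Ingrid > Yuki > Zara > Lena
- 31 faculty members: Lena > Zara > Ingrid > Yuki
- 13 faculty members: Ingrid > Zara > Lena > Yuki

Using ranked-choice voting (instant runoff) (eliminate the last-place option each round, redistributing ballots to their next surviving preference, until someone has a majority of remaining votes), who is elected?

Lena

Round 1: Yuki 35, Zara 23, Lena 52, Ingrid 22. Eliminate Ingrid.
Round 2: Yuki 44, Zara 36, Lena 52. Eliminate Zara.
Round 3: Yuki 44, Lena 88. Lena has a majority.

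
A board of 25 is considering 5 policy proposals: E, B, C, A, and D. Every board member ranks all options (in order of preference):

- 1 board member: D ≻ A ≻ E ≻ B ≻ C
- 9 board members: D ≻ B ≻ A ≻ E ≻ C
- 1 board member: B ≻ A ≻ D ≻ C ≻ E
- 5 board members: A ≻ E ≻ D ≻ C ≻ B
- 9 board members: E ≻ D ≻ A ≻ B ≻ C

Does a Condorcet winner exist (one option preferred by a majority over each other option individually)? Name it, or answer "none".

none

Checking pairwise contests:
A beats E 16–9.
E beats B 15–10.
E beats C 24–1.
D beats A 19–6.
E beats D 14–11.
Every option loses at least one head-to-head, so there is no Condorcet winner.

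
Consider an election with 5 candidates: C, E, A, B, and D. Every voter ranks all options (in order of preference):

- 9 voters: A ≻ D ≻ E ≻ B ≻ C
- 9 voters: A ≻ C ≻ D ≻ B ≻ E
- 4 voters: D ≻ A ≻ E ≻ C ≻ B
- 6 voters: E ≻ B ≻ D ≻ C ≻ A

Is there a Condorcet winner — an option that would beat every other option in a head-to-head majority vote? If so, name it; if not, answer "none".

A

A vs C: 22–6 for A.
A vs E: 22–6 for A.
A vs B: 22–6 for A.
A vs D: 18–10 for A.
A beats every other option head-to-head.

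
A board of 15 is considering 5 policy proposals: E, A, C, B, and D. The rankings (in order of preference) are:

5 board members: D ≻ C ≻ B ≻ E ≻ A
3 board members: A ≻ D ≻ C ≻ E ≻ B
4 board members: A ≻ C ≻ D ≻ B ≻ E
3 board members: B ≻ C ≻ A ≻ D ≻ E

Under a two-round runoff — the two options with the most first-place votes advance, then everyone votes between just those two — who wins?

A

Round 1 first-place votes: E 0, A 7, C 0, B 3, D 5.
A and D advance.
Runoff: A is preferred to D by 10 voters; D by 5.
A wins the runoff.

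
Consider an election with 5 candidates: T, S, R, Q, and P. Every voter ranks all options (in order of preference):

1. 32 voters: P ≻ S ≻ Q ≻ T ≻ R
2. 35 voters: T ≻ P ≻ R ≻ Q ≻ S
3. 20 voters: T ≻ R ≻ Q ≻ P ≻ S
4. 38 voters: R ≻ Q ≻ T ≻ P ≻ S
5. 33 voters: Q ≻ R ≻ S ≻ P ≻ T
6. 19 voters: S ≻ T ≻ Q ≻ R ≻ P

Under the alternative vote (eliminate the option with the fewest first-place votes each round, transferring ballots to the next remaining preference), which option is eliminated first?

Round 1: T 55, S 19, R 38, Q 33, P 32. Eliminate S.

S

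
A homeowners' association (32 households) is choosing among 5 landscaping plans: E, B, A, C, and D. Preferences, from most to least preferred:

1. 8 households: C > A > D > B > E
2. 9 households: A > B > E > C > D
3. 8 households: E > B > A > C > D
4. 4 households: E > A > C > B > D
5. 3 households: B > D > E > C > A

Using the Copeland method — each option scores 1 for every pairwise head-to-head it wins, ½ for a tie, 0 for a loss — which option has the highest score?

E: beats C and D; loses to B and A → score 2.
B: beats E, C, and D; loses to A → score 3.
A: beats E, B, C, and D → score 4.
C: beats D; loses to E, B, and A → score 1.
D: loses to E, B, A, and C → score 0.
A has the best pairwise record.

A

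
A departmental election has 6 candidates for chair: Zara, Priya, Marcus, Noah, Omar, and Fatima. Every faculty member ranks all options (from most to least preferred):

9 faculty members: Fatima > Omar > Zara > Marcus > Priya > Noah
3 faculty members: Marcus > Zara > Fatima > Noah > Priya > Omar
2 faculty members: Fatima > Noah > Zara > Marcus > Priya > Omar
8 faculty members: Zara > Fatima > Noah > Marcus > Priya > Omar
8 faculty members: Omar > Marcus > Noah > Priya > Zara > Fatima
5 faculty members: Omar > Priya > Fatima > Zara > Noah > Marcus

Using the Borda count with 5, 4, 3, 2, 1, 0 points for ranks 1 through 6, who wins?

Fatima

Zara: 9·3 + 3·4 + 2·3 + 8·5 + 8·1 + 5·2 = 103
Priya: 9·1 + 3·1 + 2·1 + 8·1 + 8·2 + 5·4 = 58
Marcus: 9·2 + 3·5 + 2·2 + 8·2 + 8·4 + 5·0 = 85
Noah: 9·0 + 3·2 + 2·4 + 8·3 + 8·3 + 5·1 = 67
Omar: 9·4 + 3·0 + 2·0 + 8·0 + 8·5 + 5·5 = 101
Fatima: 9·5 + 3·3 + 2·5 + 8·4 + 8·0 + 5·3 = 111
Fatima has the highest Borda score (111).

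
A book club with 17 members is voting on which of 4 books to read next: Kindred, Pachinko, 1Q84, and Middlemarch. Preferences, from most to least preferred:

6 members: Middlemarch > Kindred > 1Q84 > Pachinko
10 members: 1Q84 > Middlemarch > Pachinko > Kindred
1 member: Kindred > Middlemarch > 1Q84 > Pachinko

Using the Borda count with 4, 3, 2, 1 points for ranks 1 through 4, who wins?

Kindred: 6·3 + 10·1 + 1·4 = 32
Pachinko: 6·1 + 10·2 + 1·1 = 27
1Q84: 6·2 + 10·4 + 1·2 = 54
Middlemarch: 6·4 + 10·3 + 1·3 = 57
Middlemarch has the highest Borda score (57).

Middlemarch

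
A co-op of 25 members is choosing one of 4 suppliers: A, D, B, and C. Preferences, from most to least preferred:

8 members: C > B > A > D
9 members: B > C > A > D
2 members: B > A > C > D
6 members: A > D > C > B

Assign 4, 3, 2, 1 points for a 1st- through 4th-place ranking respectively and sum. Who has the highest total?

C

A: 8·2 + 9·2 + 2·3 + 6·4 = 64
D: 8·1 + 9·1 + 2·1 + 6·3 = 37
B: 8·3 + 9·4 + 2·4 + 6·1 = 74
C: 8·4 + 9·3 + 2·2 + 6·2 = 75
C has the highest Borda score (75).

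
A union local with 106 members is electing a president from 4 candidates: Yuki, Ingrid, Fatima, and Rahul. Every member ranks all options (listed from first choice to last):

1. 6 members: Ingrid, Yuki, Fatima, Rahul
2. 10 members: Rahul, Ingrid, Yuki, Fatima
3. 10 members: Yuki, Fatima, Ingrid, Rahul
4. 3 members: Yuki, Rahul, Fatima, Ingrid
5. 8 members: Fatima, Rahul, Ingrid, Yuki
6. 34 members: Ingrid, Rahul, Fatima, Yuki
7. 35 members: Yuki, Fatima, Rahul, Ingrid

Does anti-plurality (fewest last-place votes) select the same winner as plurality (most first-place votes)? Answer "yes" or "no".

Anti-plurality — last-place votes: Yuki 42, Ingrid 38, Fatima 10, Rahul 16. Winner: Fatima.
Plurality — first-place votes: Yuki 48, Ingrid 40, Fatima 8, Rahul 10. Winner: Yuki.
The two methods disagree.

no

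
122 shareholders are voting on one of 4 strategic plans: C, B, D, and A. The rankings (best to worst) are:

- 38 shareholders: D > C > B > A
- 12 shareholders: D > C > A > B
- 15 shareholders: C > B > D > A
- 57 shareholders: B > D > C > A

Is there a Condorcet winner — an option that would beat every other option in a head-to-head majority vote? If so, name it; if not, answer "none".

none

Checking pairwise contests:
D beats C 107–15.
C beats B 65–57.
B beats D 72–50.
C beats A 122–0.
Every option loses at least one head-to-head, so there is no Condorcet winner.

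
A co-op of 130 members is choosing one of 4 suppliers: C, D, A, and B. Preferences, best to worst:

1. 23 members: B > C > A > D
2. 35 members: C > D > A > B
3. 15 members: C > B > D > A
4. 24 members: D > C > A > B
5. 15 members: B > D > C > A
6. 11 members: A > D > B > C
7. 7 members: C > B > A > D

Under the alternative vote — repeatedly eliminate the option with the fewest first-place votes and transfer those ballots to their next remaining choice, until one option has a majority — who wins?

Round 1: C 57, D 24, A 11, B 38. Eliminate A.
Round 2: C 57, D 35, B 38. Eliminate D.
Round 3: C 81, B 49. C has a majority.

C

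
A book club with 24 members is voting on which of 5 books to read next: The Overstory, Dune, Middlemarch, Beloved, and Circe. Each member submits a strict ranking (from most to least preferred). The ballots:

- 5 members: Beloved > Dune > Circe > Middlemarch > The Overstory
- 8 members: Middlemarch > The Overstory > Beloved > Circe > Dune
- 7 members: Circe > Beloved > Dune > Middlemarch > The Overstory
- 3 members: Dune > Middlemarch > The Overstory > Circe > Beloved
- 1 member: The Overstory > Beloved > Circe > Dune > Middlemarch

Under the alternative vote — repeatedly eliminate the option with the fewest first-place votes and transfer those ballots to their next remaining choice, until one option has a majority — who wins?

Circe

Round 1: The Overstory 1, Dune 3, Middlemarch 8, Beloved 5, Circe 7. Eliminate The Overstory.
Round 2: Dune 3, Middlemarch 8, Beloved 6, Circe 7. Eliminate Dune.
Round 3: Middlemarch 11, Beloved 6, Circe 7. Eliminate Beloved.
Round 4: Middlemarch 11, Circe 13. Circe has a majority.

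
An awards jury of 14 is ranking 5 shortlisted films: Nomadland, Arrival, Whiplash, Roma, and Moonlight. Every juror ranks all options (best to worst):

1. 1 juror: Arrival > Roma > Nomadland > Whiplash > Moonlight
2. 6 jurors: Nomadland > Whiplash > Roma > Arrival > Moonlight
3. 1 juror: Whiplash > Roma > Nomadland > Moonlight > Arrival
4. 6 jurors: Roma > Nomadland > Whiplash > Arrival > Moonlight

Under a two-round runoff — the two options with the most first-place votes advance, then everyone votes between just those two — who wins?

Round 1 first-place votes: Nomadland 6, Arrival 1, Whiplash 1, Roma 6, Moonlight 0.
Nomadland and Roma advance.
Runoff: Nomadland is preferred to Roma by 6 voters; Roma by 8.
Roma wins the runoff.

Roma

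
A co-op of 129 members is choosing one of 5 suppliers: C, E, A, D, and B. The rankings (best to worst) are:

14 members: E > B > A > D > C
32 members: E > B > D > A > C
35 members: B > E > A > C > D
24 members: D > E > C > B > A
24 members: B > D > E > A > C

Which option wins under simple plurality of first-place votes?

B

First-place votes: C 0, E 46, A 0, D 24, B 59.
B has the most first-place votes.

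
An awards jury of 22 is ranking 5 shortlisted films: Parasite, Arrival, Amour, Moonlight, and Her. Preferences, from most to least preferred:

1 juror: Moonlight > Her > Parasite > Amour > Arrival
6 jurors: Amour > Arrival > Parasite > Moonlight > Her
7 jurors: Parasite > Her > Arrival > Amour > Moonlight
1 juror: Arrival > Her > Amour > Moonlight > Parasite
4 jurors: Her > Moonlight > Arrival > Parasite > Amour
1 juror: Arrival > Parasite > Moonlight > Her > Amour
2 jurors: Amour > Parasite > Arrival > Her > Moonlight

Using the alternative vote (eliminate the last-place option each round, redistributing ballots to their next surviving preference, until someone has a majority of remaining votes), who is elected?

Parasite

Round 1: Parasite 7, Arrival 2, Amour 8, Moonlight 1, Her 4. Eliminate Moonlight.
Round 2: Parasite 7, Arrival 2, Amour 8, Her 5. Eliminate Arrival.
Round 3: Parasite 8, Amour 8, Her 6. Eliminate Her.
Round 4: Parasite 13, Amour 9. Parasite has a majority.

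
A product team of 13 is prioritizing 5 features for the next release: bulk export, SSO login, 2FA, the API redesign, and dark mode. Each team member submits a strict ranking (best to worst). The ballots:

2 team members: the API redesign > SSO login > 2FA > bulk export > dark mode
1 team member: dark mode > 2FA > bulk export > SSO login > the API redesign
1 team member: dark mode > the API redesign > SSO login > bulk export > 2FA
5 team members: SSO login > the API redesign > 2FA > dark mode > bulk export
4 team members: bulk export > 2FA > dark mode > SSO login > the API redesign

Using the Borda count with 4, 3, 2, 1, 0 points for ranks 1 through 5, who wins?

SSO login

bulk export: 2·1 + 1·2 + 1·1 + 5·0 + 4·4 = 21
SSO login: 2·3 + 1·1 + 1·2 + 5·4 + 4·1 = 33
2FA: 2·2 + 1·3 + 1·0 + 5·2 + 4·3 = 29
the API redesign: 2·4 + 1·0 + 1·3 + 5·3 + 4·0 = 26
dark mode: 2·0 + 1·4 + 1·4 + 5·1 + 4·2 = 21
SSO login has the highest Borda score (33).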